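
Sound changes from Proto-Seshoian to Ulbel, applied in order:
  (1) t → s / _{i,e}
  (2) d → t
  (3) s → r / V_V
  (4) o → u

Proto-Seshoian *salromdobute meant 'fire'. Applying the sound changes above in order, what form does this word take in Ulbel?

Ulbel: *salromdobute > salromdobuse > salromtobuse > salromtobure > salrumtubure  (by palatalisation, unconditioned shift, rhotacism, vowel merger)

salrumtubure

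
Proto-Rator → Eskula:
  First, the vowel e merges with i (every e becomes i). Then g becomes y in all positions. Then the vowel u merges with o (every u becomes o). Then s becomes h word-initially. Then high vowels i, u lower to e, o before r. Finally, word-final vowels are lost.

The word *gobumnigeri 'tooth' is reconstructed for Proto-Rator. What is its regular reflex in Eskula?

Eskula: *gobumnigeri
  gobumnigeri → gobumnigiri   [vowel merger]
  gobumnigiri → yobumniyiri   [unconditioned shift]
  yobumniyiri → yobomniyiri   [vowel merger]
  yobomniyiri (rule 4 does not apply)
  yobomniyiri → yobomniyeri   [pre-rhotic lowering]
  yobomniyeri → yobomniyer   [apocope]
  giving Eskula yobomniyer.

yobomniyer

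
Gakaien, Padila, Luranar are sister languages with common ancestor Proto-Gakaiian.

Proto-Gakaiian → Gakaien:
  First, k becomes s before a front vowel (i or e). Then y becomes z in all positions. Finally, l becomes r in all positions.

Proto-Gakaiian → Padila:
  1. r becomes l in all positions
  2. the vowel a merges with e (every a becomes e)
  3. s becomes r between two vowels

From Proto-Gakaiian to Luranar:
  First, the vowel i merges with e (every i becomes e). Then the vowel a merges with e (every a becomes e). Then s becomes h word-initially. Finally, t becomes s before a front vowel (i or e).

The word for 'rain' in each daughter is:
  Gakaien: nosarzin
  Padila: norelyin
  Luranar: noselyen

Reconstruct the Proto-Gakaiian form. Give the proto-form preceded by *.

Position 3: Gakaien has s, Padila has r, Luranar has s. In Padila, r can only continue *s, so the proto-segment is *s.
Position 5: Gakaien has r, Padila has l, Luranar has l. Luranar preserves l here (none of its changes turn any other segment into l), so the proto-segment is *l.
Position 4: Gakaien has a, Padila has e, Luranar has e. Gakaien preserves a here (none of its changes turn any other segment into a), so the proto-segment is *a.
This points to *nosalyin. Verify forward in each daughter:
Gakaien: start from *nosalyin.
  rule 1: no change — nosalyin
  rule 2 (unconditioned shift): nosalyin → nosalzin
  rule 3 (unconditioned shift): nosalzin → nosarzin
  ⇒ Gakaien nosarzin
Padila: *nosalyin > noselyin > norelyin  (by vowel merger, rhotacism)
Luranar: *nosalyin > nosalyen > noselyen  (by vowel merger, vowel merger)
Only *nosalyin yields all of Gakaien nosarzin, Padila norelyin, Luranar noselyen.

*nosalyin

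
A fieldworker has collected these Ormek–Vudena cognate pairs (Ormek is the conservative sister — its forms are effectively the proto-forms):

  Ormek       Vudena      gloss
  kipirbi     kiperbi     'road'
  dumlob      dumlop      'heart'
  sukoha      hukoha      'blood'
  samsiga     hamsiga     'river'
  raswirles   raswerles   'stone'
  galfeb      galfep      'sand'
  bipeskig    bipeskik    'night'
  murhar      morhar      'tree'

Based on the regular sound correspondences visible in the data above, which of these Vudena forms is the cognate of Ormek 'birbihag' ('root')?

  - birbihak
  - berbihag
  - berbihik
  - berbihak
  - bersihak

kipirbi ~ kiperbi, raswirles ~ raswerles — Ormek i corresponds to Vudena e after a consonant, before r.
bipeskig ~ bipeskik — Ormek g corresponds to Vudena k word-finally.
Applying these to Ormek 'birbihag':
  birbihag → berbihag   (i→e after a consonant, before r)
  berbihag → berbihak   (g→k word-finally)
So the Vudena cognate is 'berbihak'.

berbihak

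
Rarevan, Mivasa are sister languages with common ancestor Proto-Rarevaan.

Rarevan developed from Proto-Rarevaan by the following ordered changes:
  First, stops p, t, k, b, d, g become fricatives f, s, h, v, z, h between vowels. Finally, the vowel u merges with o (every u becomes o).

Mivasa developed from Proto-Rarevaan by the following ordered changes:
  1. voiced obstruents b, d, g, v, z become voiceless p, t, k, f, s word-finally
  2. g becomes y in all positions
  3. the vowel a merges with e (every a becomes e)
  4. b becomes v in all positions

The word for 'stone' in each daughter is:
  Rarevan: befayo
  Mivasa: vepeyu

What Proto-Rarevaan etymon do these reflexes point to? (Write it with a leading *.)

Position 4: Rarevan has a, Mivasa has e. Rarevan preserves a here (none of its changes turn any other segment into a), so the proto-segment is *a.
Position 3: Rarevan has f, Mivasa has p. Taking the neighbouring segments as reconstructed: Rarevan f could go back to *p or *f; Mivasa p can only go back to *p — the one source consistent with every daughter is *p.
Position 6: Rarevan has o, Mivasa has u. Mivasa preserves u here (none of its changes turn any other segment into u), so the proto-segment is *u.
Continuing position by position gives *bepayu; check it forward:
Rarevan: *bepayu
  bepayu → befayu   [intervocalic lenition]
  befayu → befayo   [vowel merger]
  giving Rarevan befayo.
Mivasa: *bepayu > bepeyu > vepeyu  (by vowel merger, unconditioned shift)
Only *bepayu yields all of Rarevan befayo, Mivasa vepeyu.

*bepayu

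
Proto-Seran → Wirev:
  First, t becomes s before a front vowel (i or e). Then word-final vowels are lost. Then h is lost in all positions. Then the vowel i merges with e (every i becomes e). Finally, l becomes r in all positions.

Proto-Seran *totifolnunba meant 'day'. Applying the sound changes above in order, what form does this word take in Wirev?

Wirev: *totifolnunba
  totifolnunba → tosifolnunba   [palatalisation]
  tosifolnunba → tosifolnunb   [apocope]
  tosifolnunb (rule 3 does not apply)
  tosifolnunb → tosefolnunb   [vowel merger]
  tosefolnunb → tosefornunb   [unconditioned shift]
  giving Wirev tosefornunb.

tosefornunb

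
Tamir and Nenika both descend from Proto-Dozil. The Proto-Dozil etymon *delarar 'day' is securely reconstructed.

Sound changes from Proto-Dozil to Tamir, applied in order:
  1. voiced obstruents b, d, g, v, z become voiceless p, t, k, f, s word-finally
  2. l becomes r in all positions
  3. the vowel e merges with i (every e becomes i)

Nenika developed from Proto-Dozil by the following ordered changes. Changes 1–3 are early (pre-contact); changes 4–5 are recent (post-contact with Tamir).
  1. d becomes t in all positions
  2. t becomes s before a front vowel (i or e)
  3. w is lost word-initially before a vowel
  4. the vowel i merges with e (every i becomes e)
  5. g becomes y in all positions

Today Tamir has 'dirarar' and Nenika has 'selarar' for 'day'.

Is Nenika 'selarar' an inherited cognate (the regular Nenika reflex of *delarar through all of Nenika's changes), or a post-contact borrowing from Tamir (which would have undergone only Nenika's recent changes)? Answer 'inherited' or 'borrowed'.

If inherited, *delarar would pass through all of Nenika's changes:
Nenika: start from *delarar.
  rule 1 (unconditioned shift): delarar → telarar
  rule 2 (palatalisation): telarar → selarar
  rule 3: no change — selarar
  rule 4: no change — selarar
  rule 5: no change — selarar
  ⇒ Nenika selarar
If borrowed from Tamir 'dirarar' after the early changes, it would undergo only the recent ones:
  rule 4 (vowel merger): dirarar → derarar
  rule 5 (unconditioned shift): no change (derarar)
  ⇒ as a loan: derarar
Nenika 'selarar' matches the inherited outcome exactly, so it is an inherited cognate, not a loan.

inherited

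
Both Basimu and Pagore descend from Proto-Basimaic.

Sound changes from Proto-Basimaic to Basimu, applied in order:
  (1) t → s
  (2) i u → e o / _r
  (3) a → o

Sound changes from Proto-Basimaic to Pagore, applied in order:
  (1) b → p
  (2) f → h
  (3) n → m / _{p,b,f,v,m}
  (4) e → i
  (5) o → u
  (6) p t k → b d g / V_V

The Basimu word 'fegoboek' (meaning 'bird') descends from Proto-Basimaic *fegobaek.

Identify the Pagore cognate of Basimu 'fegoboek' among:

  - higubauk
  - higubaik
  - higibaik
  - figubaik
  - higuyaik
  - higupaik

Pagore: start from *fegobaek.
  rule 1 (unconditioned shift): fegobaek → fegopaek
  rule 2 (unconditioned shift): fegopaek → hegopaek
  rule 3: no change — hegopaek
  rule 4 (vowel merger): hegopaek → higopaik
  rule 5 (vowel merger): higopaik → higupaik
  rule 6 (intervocalic voicing): higupaik → higubaik
  ⇒ Pagore higubaik
The other candidates each miss or misapply at least one Pagore change.

higubaik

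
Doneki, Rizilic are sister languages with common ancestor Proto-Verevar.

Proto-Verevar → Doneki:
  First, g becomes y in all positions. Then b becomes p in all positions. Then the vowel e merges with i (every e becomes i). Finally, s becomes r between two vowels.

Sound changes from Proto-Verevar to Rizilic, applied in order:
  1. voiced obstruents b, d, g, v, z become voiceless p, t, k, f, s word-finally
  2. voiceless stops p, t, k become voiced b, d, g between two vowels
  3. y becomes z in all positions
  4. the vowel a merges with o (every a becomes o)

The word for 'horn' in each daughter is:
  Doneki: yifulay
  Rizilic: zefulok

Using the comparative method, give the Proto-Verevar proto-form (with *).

*yefulag

Position 7: Doneki has y, Rizilic has k. Taking the neighbouring segments as reconstructed: Doneki y could go back to *g or *y; Rizilic k could go back to *k or *g — the one source consistent with every daughter is *g.
Position 2: Doneki has i, Rizilic has e. Rizilic preserves e here (none of its changes turn any other segment into e), so the proto-segment is *e.
Position 6: Doneki has a, Rizilic has o. Doneki preserves a here (none of its changes turn any other segment into a), so the proto-segment is *a.
Verify the candidate proto-form against each daughter:
Doneki: *yefulag > yefulay > yifulay  (by unconditioned shift, vowel merger)
Rizilic: start from *yefulag.
  rule 1 (final devoicing): yefulag → yefulak
  rule 2: no change — yefulak
  rule 3 (unconditioned shift): yefulak → zefulak
  rule 4 (vowel merger): zefulak → zefulok
  ⇒ Rizilic zefulok
Only *yefulag yields all of Doneki yifulay, Rizilic zefulok.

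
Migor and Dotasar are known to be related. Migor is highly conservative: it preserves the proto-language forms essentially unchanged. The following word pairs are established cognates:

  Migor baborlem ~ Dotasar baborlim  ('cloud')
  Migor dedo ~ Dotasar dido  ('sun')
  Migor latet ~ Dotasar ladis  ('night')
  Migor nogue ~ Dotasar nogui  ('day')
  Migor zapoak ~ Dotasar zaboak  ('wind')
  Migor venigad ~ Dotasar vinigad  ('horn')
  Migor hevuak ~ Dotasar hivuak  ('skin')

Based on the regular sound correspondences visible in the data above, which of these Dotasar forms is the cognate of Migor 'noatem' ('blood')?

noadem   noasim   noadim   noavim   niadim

noadim

latet ~ ladis — Migor t corresponds to Dotasar d between vowels (before a front vowel).
baborlem ~ baborlim — Migor e corresponds to Dotasar i after a consonant, before a nasal.
Applying these to Migor 'noatem':
  noatem → noadem   (t→d between vowels (before a front vowel))
  noadem → noadim   (e→i after a consonant, before a nasal)
So the Dotasar cognate is 'noadim'.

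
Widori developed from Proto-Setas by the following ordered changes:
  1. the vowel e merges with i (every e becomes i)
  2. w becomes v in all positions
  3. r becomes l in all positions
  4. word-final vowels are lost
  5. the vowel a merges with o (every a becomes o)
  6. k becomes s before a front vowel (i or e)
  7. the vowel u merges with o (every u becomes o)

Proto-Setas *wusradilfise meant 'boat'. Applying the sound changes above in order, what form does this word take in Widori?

Widori: *wusradilfise
  wusradilfise → wusradilfisi   [vowel merger]
  wusradilfisi → vusradilfisi   [unconditioned shift]
  vusradilfisi → vusladilfisi   [unconditioned shift]
  vusladilfisi → vusladilfis   [apocope]
  vusladilfis → vuslodilfis   [vowel merger]
  vuslodilfis (rule 6 does not apply)
  vuslodilfis → voslodilfis   [vowel merger]
  giving Widori voslodilfis.

voslodilfis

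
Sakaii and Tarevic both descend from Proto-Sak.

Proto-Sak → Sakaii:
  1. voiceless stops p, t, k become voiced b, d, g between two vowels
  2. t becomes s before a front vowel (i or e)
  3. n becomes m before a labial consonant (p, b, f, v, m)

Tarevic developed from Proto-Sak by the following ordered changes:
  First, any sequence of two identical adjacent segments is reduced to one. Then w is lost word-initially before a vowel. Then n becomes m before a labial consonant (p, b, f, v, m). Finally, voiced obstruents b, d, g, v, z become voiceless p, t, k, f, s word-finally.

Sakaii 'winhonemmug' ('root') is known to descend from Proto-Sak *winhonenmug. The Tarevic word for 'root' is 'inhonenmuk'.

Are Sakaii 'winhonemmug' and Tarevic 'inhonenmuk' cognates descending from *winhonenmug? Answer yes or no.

Derive the expected Tarevic reflex of *winhonenmug:
Tarevic: *winhonenmug
  winhonenmug (rule 1 does not apply)
  winhonenmug → inhonenmug   [glide loss]
  inhonenmug → inhonemmug   [nasal place assimilation]
  inhonemmug → inhonemmuk   [final devoicing]
  giving Tarevic inhonemmuk.
The regular Tarevic reflex would be 'inhonemmuk', but the attested form is 'inhonenmuk'. The correspondence is irregular, so they are not cognates (the Tarevic form has a different source).

no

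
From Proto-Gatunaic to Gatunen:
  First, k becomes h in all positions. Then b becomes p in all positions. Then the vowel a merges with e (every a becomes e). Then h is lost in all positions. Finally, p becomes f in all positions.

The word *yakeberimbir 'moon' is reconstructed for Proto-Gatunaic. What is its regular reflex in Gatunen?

Gatunen: start from *yakeberimbir.
  rule 1 (unconditioned shift): yakeberimbir → yaheberimbir
  rule 2 (unconditioned shift): yaheberimbir → yaheperimpir
  rule 3 (vowel merger): yaheperimpir → yeheperimpir
  rule 4 (h-loss): yeheperimpir → yeeperimpir
  rule 5 (unconditioned shift): yeeperimpir → yeeferimfir
  ⇒ Gatunen yeeferimfir

yeeferimfir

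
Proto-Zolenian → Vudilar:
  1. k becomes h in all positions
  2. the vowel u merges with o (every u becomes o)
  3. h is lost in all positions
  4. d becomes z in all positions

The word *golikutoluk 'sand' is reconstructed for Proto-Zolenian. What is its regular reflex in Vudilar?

goliotolo

Vudilar: *golikutoluk > golihutoluh > golihotoloh > goliotolo  (by unconditioned shift, vowel merger, h-loss)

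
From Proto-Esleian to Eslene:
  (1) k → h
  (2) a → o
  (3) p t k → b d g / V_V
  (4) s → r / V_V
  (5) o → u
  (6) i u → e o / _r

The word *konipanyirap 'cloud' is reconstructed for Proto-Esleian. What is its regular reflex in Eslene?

Eslene: *konipanyirap > honipanyirap > honiponyirop > honibonyirop > hunibunyirup > hunibunyerup  (by unconditioned shift, vowel merger, intervocalic voicing, vowel merger, pre-rhotic lowering)

hunibunyerup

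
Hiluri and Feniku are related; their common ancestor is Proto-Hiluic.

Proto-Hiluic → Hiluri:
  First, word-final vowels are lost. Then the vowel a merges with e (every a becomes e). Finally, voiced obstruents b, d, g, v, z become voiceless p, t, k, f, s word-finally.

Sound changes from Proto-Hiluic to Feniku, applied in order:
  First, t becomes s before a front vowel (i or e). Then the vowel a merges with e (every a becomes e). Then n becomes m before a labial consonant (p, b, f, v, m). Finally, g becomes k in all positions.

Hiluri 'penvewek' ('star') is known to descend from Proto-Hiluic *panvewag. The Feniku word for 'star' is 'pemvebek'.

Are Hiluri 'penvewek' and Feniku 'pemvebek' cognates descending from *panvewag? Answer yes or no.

Derive the expected Feniku reflex of *panvewag:
Feniku: start from *panvewag.
  rule 1: no change — panvewag
  rule 2 (vowel merger): panvewag → penveweg
  rule 3 (nasal place assimilation): penveweg → pemveweg
  rule 4 (unconditioned shift): pemveweg → pemvewek
  ⇒ Feniku pemvewek
The regular Feniku reflex would be 'pemvewek', but the attested form is 'pemvebek'. The correspondence is irregular, so they are not cognates (the Feniku form has a different source).

no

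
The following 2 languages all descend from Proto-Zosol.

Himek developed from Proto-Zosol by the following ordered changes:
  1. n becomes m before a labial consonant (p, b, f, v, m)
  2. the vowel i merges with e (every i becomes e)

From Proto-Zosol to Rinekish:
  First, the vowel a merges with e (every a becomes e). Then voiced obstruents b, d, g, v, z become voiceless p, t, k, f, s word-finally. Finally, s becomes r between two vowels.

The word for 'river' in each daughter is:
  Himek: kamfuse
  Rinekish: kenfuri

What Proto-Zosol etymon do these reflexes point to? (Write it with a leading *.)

*kanfusi

Position 3: Himek has m, Rinekish has n. Rinekish preserves n here (none of its changes turn any other segment into n), so the proto-segment is *n.
Position 2: Himek has a, Rinekish has e. Himek preserves a here (none of its changes turn any other segment into a), so the proto-segment is *a.
This points to *kanfusi. Verify forward in each daughter:
Himek: *kanfusi
  kanfusi → kamfusi   [nasal place assimilation]
  kamfusi → kamfuse   [vowel merger]
  giving Himek kamfuse.
Rinekish: *kanfusi
  kanfusi → kenfusi   [vowel merger]
  kenfusi (rule 2 does not apply)
  kenfusi → kenfuri   [rhotacism]
  giving Rinekish kenfuri.
No other proto-form is consistent with every reflex, so the reconstruction is *kanfusi.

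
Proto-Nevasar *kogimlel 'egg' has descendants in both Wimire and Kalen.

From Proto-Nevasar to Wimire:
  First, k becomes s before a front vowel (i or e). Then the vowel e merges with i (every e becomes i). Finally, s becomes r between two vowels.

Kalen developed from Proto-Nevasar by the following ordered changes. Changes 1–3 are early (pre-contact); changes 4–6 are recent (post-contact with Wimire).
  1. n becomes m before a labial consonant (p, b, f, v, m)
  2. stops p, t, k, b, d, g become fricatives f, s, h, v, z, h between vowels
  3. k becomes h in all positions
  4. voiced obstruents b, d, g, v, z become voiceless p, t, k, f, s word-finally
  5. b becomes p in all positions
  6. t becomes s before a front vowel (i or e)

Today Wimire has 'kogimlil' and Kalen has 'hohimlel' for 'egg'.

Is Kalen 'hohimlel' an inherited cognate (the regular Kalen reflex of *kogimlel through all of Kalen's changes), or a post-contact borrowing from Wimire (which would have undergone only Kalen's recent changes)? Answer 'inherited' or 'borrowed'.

If inherited, *kogimlel would pass through all of Kalen's changes:
Kalen: *kogimlel > kohimlel > hohimlel  (by intervocalic lenition, unconditioned shift)
If borrowed from Wimire 'kogimlil' after the early changes, it would undergo only the recent ones:
  rule 4 (final devoicing): no change (kogimlil)
  rule 5 (unconditioned shift): no change (kogimlil)
  rule 6 (palatalisation): no change (kogimlil)
  ⇒ as a loan: kogimlil
Kalen 'hohimlel' matches the inherited outcome exactly, so it is an inherited cognate, not a loan.

inherited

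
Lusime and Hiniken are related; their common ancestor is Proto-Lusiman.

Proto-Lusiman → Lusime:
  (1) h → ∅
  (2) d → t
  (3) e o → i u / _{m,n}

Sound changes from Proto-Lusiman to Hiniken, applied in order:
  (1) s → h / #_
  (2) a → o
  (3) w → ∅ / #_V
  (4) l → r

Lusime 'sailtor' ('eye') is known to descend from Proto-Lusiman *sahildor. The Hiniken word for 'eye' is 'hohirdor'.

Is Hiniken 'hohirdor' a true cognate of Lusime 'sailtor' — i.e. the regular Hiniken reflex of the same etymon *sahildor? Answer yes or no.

Derive the expected Hiniken reflex of *sahildor:
Hiniken: *sahildor
  sahildor → hahildor   [debuccalisation]
  hahildor → hohildor   [vowel merger]
  hohildor (rule 3 does not apply)
  hohildor → hohirdor   [unconditioned shift]
  giving Hiniken hohirdor.
Hiniken 'hohirdor' matches the regular reflex exactly, so the pair is cognate.

yes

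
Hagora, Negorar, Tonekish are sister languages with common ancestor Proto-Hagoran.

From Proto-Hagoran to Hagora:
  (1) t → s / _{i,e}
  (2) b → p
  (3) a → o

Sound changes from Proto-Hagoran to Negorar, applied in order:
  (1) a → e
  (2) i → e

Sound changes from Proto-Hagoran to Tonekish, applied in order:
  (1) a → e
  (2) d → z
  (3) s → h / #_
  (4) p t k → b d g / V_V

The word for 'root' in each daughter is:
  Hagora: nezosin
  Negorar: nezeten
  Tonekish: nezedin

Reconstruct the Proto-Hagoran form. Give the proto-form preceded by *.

Position 6: Hagora has i, Negorar has e, Tonekish has i. Hagora preserves i here (none of its changes turn any other segment into i), so the proto-segment is *i.
Position 5: Hagora has s, Negorar has t, Tonekish has d. Negorar preserves t here (none of its changes turn any other segment into t), so the proto-segment is *t.
Continuing position by position gives *nezatin; check it forward:
Hagora: *nezatin
  nezatin → nezasin   [palatalisation]
  nezasin (rule 2 does not apply)
  nezasin → nezosin   [vowel merger]
  giving Hagora nezosin.
Negorar: start from *nezatin.
  rule 1 (vowel merger): nezatin → nezetin
  rule 2 (vowel merger): nezetin → nezeten
  ⇒ Negorar nezeten
Tonekish: *nezatin
  nezatin → nezetin   [vowel merger]
  nezetin (rule 2 does not apply)
  nezetin (rule 3 does not apply)
  nezetin → nezedin   [intervocalic voicing]
  giving Tonekish nezedin.
*nezatin is the unique common source.

*nezatin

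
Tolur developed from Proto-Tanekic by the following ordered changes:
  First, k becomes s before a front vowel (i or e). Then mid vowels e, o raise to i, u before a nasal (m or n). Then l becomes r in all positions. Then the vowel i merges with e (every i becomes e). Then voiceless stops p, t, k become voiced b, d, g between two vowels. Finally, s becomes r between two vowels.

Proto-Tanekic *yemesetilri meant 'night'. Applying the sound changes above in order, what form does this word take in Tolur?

Tolur: *yemesetilri > yimesetilri > yimesetirri > yemeseterre > yemesederre > yemerederre  (by pre-nasal raising, unconditioned shift, vowel merger, intervocalic voicing, rhotacism)

yemerederre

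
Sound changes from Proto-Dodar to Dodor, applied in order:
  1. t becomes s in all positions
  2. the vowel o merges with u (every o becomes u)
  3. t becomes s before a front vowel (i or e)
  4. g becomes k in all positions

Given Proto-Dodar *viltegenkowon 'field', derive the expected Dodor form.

Dodor: *viltegenkowon > vilsegenkowon > vilsegenkuwun > vilsekenkuwun  (by unconditioned shift, vowel merger, unconditioned shift)

vilsekenkuwun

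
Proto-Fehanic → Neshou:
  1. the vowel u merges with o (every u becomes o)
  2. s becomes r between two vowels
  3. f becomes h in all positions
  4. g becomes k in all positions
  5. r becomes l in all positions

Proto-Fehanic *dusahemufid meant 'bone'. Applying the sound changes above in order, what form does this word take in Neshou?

dolahemohid

Neshou: start from *dusahemufid.
  rule 1 (vowel merger): dusahemufid → dosahemofid
  rule 2 (rhotacism): dosahemofid → dorahemofid
  rule 3 (unconditioned shift): dorahemofid → dorahemohid
  rule 4: no change — dorahemohid
  rule 5 (unconditioned shift): dorahemohid → dolahemohid
  ⇒ Neshou dolahemohid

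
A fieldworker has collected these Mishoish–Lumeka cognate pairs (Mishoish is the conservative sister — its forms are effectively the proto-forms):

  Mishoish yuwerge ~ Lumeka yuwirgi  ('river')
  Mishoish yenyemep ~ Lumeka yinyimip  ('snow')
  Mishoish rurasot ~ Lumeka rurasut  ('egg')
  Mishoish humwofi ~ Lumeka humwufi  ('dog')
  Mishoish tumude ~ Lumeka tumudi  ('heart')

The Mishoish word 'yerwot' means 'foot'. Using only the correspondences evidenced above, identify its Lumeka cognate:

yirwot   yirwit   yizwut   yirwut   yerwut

yirwut

yuwerge ~ yuwirgi — Mishoish e corresponds to Lumeka i after a consonant, before r.
rurasot ~ rurasut — Mishoish o corresponds to Lumeka u after a consonant, before a consonant other than r, m, n, p, b, f, v.
Applying these to Mishoish 'yerwot':
  yerwot → yirwot   (e→i after a consonant, before r)
  yirwot → yirwut   (o→u after a consonant, before a consonant other than r, m, n, p, b, f, v)
So the Lumeka cognate is 'yirwut'.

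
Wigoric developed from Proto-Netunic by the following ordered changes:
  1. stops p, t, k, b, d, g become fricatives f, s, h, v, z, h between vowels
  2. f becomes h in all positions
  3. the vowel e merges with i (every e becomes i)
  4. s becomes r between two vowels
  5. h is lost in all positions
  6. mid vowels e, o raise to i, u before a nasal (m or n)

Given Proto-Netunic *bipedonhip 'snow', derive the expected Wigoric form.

biizunip

Wigoric: start from *bipedonhip.
  rule 1 (intervocalic lenition): bipedonhip → bifezonhip
  rule 2 (unconditioned shift): bifezonhip → bihezonhip
  rule 3 (vowel merger): bihezonhip → bihizonhip
  rule 4: no change — bihizonhip
  rule 5 (h-loss): bihizonhip → biizonip
  rule 6 (pre-nasal raising): biizonip → biizunip
  ⇒ Wigoric biizunip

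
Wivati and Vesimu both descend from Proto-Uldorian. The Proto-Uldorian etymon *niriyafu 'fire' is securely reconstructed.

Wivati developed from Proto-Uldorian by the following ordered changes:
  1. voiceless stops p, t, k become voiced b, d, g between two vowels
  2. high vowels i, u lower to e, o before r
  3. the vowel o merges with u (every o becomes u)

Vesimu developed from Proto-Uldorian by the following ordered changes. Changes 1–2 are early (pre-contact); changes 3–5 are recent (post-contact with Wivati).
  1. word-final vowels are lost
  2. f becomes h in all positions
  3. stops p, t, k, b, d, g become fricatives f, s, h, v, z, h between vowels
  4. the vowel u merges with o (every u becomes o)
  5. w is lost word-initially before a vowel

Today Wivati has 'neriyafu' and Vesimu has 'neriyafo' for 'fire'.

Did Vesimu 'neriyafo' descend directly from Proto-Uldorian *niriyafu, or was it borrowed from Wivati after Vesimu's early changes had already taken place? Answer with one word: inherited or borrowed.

If inherited, *niriyafu would pass through all of Vesimu's changes:
Vesimu: start from *niriyafu.
  rule 1 (apocope): niriyafu → niriyaf
  rule 2 (unconditioned shift): niriyaf → niriyah
  rule 3: no change — niriyah
  rule 4: no change — niriyah
  rule 5: no change — niriyah
  ⇒ Vesimu niriyah
If borrowed from Wivati 'neriyafu' after the early changes, it would undergo only the recent ones:
  rule 3 (intervocalic lenition): no change (neriyafu)
  rule 4 (vowel merger): neriyafu → neriyafo
  rule 5 (glide loss): no change (neriyafo)
  ⇒ as a loan: neriyafo
Vesimu 'neriyafo' matches the loan outcome 'neriyafo', not the inherited 'niriyah' — it skipped the early Vesimu changes, so it was borrowed from Wivati.

borrowed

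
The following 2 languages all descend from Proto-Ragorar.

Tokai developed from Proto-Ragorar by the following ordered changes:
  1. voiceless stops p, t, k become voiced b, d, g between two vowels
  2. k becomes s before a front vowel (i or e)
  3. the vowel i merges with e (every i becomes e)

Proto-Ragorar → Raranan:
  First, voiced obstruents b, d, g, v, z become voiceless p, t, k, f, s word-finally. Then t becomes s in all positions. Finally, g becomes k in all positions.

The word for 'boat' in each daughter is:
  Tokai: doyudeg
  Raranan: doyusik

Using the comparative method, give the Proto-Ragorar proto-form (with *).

*doyutig

Position 7: Tokai has g, Raranan has k. Taking the neighbouring segments as reconstructed: Tokai g can only go back to *g; Raranan k could go back to *k or *g — the one source consistent with every daughter is *g.
Position 5: Tokai has d, Raranan has s. Taking the neighbouring segments as reconstructed: Tokai d could go back to *t or *d; Raranan s could go back to *t or *s — the one source consistent with every daughter is *t.
This points to *doyutig. Verify forward in each daughter:
Tokai: *doyutig
  doyutig → doyudig   [intervocalic voicing]
  doyudig (rule 2 does not apply)
  doyudig → doyudeg   [vowel merger]
  giving Tokai doyudeg.
Raranan: *doyutig
  doyutig → doyutik   [final devoicing]
  doyutik → doyusik   [unconditioned shift]
  doyusik (rule 3 does not apply)
  giving Raranan doyusik.
No other proto-form is consistent with every reflex, so the reconstruction is *doyutig.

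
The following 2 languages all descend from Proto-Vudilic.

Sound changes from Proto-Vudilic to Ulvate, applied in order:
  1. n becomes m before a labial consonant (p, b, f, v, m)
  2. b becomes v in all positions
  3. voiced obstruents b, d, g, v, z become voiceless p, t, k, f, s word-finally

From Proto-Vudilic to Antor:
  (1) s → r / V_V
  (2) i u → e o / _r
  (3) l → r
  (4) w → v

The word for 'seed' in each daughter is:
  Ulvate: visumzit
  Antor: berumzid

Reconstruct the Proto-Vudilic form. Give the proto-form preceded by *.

*bisumzid

Position 3: Ulvate has s, Antor has r. Taking the neighbouring segments as reconstructed: Ulvate s can only go back to *s; Antor r could go back to *s or *r — the one source consistent with every daughter is *s.
Position 8: Ulvate has t, Antor has d. Antor preserves d here (none of its changes turn any other segment into d), so the proto-segment is *d.
Position 2: Ulvate has i, Antor has e. Ulvate preserves i here (none of its changes turn any other segment into i), so the proto-segment is *i.
This points to *bisumzid. Verify forward in each daughter:
Ulvate: *bisumzid > visumzid > visumzit  (by unconditioned shift, final devoicing)
Antor: start from *bisumzid.
  rule 1 (rhotacism): bisumzid → birumzid
  rule 2 (pre-rhotic lowering): birumzid → berumzid
  rule 3: no change — berumzid
  rule 4: no change — berumzid
  ⇒ Antor berumzid
Only *bisumzid yields all of Ulvate visumzit, Antor berumzid.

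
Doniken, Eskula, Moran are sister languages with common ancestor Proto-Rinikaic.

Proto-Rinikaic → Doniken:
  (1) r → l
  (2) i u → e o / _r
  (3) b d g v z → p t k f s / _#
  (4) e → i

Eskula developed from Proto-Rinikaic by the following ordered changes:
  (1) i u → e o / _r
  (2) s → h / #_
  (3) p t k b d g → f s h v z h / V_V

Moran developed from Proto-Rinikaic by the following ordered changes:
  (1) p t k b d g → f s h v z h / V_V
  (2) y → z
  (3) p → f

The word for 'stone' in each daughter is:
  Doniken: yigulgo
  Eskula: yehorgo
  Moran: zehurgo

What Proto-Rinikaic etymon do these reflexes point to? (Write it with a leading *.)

*yegurgo

Position 5: Doniken has l, Eskula has r, Moran has r. Eskula preserves r here (none of its changes turn any other segment into r), so the proto-segment is *r.
Position 3: Doniken has g, Eskula has h, Moran has h. Doniken preserves g here (none of its changes turn any other segment into g), so the proto-segment is *g.
Continuing position by position gives *yegurgo; check it forward:
Doniken: *yegurgo
  yegurgo → yegulgo   [unconditioned shift]
  yegulgo (rule 2 does not apply)
  yegulgo (rule 3 does not apply)
  yegulgo → yigulgo   [vowel merger]
  giving Doniken yigulgo.
Eskula: *yegurgo
  yegurgo → yegorgo   [pre-rhotic lowering]
  yegorgo (rule 2 does not apply)
  yegorgo → yehorgo   [intervocalic lenition]
  giving Eskula yehorgo.
Moran: start from *yegurgo.
  rule 1 (intervocalic lenition): yegurgo → yehurgo
  rule 2 (unconditioned shift): yehurgo → zehurgo
  rule 3: no change — zehurgo
  ⇒ Moran zehurgo
*yegurgo is the unique common source.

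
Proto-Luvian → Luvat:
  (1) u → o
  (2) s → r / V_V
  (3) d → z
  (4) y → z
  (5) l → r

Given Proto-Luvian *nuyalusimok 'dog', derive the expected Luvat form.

nozarorimok

Luvat: *nuyalusimok > noyalosimok > noyalorimok > nozalorimok > nozarorimok  (by vowel merger, rhotacism, unconditioned shift, unconditioned shift)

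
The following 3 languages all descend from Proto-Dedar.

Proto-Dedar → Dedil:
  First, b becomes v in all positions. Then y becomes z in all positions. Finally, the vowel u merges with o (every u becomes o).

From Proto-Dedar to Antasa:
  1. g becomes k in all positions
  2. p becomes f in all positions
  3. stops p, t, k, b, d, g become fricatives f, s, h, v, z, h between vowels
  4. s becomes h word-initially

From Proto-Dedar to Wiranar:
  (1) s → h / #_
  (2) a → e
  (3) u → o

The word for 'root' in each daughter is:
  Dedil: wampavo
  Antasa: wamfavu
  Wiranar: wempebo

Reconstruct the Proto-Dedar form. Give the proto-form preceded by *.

Position 4: Dedil has p, Antasa has f, Wiranar has p. Dedil preserves p here (none of its changes turn any other segment into p), so the proto-segment is *p.
Position 6: Dedil has v, Antasa has v, Wiranar has b. Wiranar preserves b here (none of its changes turn any other segment into b), so the proto-segment is *b.
Verify the candidate proto-form against each daughter:
Dedil: start from *wampabu.
  rule 1 (unconditioned shift): wampabu → wampavu
  rule 2: no change — wampavu
  rule 3 (vowel merger): wampavu → wampavo
  ⇒ Dedil wampavo
Antasa: *wampabu
  wampabu (rule 1 does not apply)
  wampabu → wamfabu   [unconditioned shift]
  wamfabu → wamfavu   [intervocalic lenition]
  wamfavu (rule 4 does not apply)
  giving Antasa wamfavu.
Wiranar: *wampabu
  wampabu (rule 1 does not apply)
  wampabu → wempebu   [vowel merger]
  wempebu → wempebo   [vowel merger]
  giving Wiranar wempebo.
*wampabu is the unique common source.

*wampabu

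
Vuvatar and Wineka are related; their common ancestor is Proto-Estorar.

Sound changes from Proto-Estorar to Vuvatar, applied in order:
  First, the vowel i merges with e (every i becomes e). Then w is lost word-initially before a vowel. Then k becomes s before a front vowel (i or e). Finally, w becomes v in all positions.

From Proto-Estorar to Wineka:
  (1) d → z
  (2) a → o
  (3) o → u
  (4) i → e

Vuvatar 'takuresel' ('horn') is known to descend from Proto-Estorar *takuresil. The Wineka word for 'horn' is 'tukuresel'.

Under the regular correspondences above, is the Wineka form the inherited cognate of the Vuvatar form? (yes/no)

yes

Derive the expected Wineka reflex of *takuresil:
Wineka: *takuresil
  takuresil (rule 1 does not apply)
  takuresil → tokuresil   [vowel merger]
  tokuresil → tukuresil   [vowel merger]
  tukuresil → tukuresel   [vowel merger]
  giving Wineka tukuresel.
Wineka 'tukuresel' matches the regular reflex exactly, so the pair is cognate.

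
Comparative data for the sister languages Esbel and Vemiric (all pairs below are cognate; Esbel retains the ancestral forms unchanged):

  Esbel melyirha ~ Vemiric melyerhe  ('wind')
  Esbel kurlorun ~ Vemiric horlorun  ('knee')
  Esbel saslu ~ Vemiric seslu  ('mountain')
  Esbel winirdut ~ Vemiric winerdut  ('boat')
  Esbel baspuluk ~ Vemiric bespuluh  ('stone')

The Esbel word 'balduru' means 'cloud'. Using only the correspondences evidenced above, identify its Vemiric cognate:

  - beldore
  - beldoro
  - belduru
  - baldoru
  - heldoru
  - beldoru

beldoru

saslu ~ seslu, baspuluk ~ bespuluh — Esbel a corresponds to Vemiric e after a consonant, before a consonant other than r, m, n, p, b, f, v.
kurlorun ~ horlorun — Esbel u corresponds to Vemiric o after a consonant, before r.
Applying these to Esbel 'balduru':
  balduru → belduru   (a→e after a consonant, before a consonant other than r, m, n, p, b, f, v)
  belduru → beldoru   (u→o after a consonant, before r)
So the Vemiric cognate is 'beldoru'.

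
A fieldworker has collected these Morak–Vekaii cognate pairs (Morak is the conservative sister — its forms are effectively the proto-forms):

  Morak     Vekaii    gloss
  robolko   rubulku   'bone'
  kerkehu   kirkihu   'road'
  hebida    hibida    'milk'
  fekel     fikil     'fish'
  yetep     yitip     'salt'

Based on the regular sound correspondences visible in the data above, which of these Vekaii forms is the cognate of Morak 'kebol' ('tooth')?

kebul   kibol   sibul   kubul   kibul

kibul

hebida ~ hibida — Morak e corresponds to Vekaii i after a consonant, before a labial obstruent.
robolko ~ rubulku — Morak o corresponds to Vekaii u after a consonant, before a consonant other than r, m, n, p, b, f, v.
Applying these to Morak 'kebol':
  kebol → kibol   (e→i after a consonant, before a labial obstruent)
  kibol → kibul   (o→u after a consonant, before a consonant other than r, m, n, p, b, f, v)
So the Vekaii cognate is 'kibul'.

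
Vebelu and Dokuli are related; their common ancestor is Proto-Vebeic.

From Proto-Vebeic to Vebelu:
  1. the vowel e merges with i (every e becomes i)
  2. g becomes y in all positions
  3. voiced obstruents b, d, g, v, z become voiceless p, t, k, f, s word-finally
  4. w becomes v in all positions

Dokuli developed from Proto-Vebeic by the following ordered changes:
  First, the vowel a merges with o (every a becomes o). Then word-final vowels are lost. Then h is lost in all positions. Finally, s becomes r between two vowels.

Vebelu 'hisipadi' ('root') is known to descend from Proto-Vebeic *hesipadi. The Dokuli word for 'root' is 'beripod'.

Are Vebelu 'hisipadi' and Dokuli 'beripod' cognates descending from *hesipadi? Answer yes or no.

Derive the expected Dokuli reflex of *hesipadi:
Dokuli: start from *hesipadi.
  rule 1 (vowel merger): hesipadi → hesipodi
  rule 2 (apocope): hesipodi → hesipod
  rule 3 (h-loss): hesipod → esipod
  rule 4 (rhotacism): esipod → eripod
  ⇒ Dokuli eripod
The regular Dokuli reflex would be 'eripod', but the attested form is 'beripod'. The correspondence is irregular, so they are not cognates (the Dokuli form has a different source).

no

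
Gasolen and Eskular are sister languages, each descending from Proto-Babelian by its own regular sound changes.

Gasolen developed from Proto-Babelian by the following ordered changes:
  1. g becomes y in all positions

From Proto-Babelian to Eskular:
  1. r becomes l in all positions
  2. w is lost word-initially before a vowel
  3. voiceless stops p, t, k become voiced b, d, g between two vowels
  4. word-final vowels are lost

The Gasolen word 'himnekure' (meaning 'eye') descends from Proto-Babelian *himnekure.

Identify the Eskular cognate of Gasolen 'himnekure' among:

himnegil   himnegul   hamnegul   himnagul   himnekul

Eskular: *himnekure > himnekule > himnegule > himnegul  (by unconditioned shift, intervocalic voicing, apocope)
Only 'himnegul' matches the regular Eskular development of *himnekure.

himnegul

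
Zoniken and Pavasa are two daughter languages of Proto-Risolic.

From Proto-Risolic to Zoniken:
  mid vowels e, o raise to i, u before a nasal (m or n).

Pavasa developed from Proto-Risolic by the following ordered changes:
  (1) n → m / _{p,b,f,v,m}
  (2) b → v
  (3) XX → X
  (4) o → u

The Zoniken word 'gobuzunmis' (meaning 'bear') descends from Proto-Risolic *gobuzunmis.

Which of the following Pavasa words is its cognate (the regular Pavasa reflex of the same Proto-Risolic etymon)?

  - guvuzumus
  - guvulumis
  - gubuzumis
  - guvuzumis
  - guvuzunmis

Pavasa: *gobuzunmis > gobuzummis > govuzummis > govuzumis > guvuzumis  (by nasal place assimilation, unconditioned shift, degemination, vowel merger)
Only 'guvuzumis' matches the regular Pavasa development of *gobuzunmis.

guvuzumis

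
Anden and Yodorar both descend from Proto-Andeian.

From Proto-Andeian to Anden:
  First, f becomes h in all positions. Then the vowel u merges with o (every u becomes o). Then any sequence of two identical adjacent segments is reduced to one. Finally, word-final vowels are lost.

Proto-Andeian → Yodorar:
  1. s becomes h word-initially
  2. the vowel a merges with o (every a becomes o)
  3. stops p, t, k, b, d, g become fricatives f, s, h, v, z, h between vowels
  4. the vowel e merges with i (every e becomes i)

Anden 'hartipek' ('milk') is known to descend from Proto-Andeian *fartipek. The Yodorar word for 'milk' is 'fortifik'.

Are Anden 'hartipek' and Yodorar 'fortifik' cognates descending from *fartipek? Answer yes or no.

Derive the expected Yodorar reflex of *fartipek:
Yodorar: *fartipek
  fartipek (rule 1 does not apply)
  fartipek → fortipek   [vowel merger]
  fortipek → fortifek   [intervocalic lenition]
  fortifek → fortifik   [vowel merger]
  giving Yodorar fortifik.
Yodorar 'fortifik' matches the regular reflex exactly, so the pair is cognate.

yes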